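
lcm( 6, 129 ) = 258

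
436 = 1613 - 1177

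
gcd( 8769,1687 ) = 1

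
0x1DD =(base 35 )DM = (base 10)477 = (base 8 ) 735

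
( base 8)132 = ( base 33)2o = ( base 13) 6C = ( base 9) 110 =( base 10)90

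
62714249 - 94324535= - 31610286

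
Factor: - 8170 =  - 2^1*5^1 * 19^1*43^1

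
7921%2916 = 2089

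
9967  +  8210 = 18177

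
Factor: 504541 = 89^1*5669^1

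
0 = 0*4151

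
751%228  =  67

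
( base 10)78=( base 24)36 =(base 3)2220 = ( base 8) 116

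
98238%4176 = 2190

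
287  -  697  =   - 410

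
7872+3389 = 11261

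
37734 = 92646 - 54912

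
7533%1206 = 297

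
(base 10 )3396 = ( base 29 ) 413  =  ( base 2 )110101000100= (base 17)bcd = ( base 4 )311010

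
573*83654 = 47933742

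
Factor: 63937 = 17^1*3761^1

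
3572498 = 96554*37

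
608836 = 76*8011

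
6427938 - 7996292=-1568354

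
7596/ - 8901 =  - 1 + 145/989 = - 0.85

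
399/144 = 2 +37/48 = 2.77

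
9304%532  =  260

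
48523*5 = 242615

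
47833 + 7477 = 55310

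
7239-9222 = - 1983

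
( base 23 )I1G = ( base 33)8PO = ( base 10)9561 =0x2559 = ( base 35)7s6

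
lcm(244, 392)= 23912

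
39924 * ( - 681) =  - 27188244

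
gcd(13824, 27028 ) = 4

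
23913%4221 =2808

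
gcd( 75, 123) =3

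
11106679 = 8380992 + 2725687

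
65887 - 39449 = 26438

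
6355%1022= 223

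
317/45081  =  317/45081 = 0.01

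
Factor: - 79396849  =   -7^1*11342407^1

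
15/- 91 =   -  15/91= - 0.16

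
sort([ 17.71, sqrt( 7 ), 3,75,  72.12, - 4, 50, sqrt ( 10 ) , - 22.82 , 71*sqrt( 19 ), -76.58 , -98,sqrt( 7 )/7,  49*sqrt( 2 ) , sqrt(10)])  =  [ - 98, - 76.58, - 22.82,-4, sqrt ( 7) /7, sqrt(7), 3, sqrt(10 ), sqrt (10 ), 17.71,50, 49*sqrt( 2 ), 72.12 , 75, 71 * sqrt(19)]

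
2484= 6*414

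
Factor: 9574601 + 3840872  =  13415473 = 113^1*227^1*523^1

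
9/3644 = 9/3644 = 0.00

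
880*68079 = 59909520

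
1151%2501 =1151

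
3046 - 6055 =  - 3009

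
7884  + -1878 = 6006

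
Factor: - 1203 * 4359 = -3^2 * 401^1*1453^1 = -5243877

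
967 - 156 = 811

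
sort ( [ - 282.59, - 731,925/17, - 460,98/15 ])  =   [ - 731, - 460, - 282.59,98/15,925/17 ]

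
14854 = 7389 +7465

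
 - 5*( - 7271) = 36355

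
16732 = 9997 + 6735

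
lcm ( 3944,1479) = 11832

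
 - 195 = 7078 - 7273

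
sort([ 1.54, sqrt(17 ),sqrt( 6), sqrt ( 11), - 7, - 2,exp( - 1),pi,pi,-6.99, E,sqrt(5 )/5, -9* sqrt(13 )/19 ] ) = [ - 7,-6.99 ,-2, - 9 * sqrt (13) /19, exp( - 1), sqrt( 5 )/5, 1.54, sqrt (6 ),E,pi, pi,sqrt(11 ),sqrt(17 )]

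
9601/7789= 9601/7789 = 1.23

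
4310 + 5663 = 9973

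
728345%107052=86033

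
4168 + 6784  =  10952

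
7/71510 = 7/71510  =  0.00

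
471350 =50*9427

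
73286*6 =439716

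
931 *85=79135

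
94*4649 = 437006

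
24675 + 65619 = 90294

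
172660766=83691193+88969573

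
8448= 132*64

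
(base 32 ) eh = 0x1D1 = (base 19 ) 159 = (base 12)329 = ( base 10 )465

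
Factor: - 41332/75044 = -10333/18761=-73^ ( - 1 )*257^( - 1 )*10333^1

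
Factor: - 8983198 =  - 2^1*7^1*173^1* 3709^1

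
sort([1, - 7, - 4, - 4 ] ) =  [ - 7, - 4, - 4, 1]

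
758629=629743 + 128886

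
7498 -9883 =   -  2385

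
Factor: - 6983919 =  - 3^2*89^1*8719^1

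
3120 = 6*520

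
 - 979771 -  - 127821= -851950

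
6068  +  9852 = 15920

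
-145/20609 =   -  145/20609  =  - 0.01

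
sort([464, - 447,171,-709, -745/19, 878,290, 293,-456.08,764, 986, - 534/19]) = [ - 709, - 456.08,-447, - 745/19, - 534/19, 171, 290, 293, 464,764 , 878,986]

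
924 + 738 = 1662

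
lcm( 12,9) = 36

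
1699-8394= -6695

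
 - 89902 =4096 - 93998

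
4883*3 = 14649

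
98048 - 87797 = 10251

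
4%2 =0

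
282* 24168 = 6815376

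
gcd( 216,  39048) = 24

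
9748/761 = 12+616/761=12.81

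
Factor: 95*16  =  1520 = 2^4*5^1*19^1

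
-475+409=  - 66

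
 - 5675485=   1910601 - 7586086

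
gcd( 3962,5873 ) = 7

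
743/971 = 743/971 = 0.77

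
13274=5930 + 7344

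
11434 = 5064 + 6370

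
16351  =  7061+9290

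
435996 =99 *4404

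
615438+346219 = 961657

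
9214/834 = 4607/417 = 11.05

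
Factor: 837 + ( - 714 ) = 123 = 3^1*41^1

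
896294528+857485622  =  1753780150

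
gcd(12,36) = 12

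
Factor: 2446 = 2^1*1223^1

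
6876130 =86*79955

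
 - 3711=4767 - 8478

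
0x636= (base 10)1590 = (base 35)1af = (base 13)954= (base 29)1po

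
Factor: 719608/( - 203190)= - 359804/101595 = -  2^2*3^( - 1 )*5^ ( - 1) * 13^( - 1)*293^1 * 307^1*521^( - 1)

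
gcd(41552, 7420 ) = 1484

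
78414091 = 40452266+37961825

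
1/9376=1/9376 = 0.00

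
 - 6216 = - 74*84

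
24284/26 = 934 = 934.00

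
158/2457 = 158/2457 = 0.06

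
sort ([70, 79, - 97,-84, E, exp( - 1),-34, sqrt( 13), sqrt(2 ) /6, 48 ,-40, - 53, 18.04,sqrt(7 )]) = [ - 97,  -  84, - 53, - 40, - 34 , sqrt(2) /6,exp( - 1),sqrt( 7),E, sqrt( 13), 18.04,48,  70, 79]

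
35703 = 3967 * 9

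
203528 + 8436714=8640242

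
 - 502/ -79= 6 + 28/79= 6.35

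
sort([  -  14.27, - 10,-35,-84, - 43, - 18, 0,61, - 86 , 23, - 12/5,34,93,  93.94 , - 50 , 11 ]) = [ - 86,  -  84,  -  50, - 43,-35,  -  18, - 14.27, - 10,-12/5 , 0, 11,23 , 34,61, 93,93.94 ] 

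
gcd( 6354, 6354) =6354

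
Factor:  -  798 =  - 2^1*3^1*7^1 *19^1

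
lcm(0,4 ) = 0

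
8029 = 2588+5441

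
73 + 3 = 76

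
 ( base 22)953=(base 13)205A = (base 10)4469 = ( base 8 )10565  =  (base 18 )de5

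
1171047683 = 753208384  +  417839299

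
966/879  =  322/293 = 1.10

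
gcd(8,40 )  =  8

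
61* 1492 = 91012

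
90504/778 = 45252/389 = 116.33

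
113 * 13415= 1515895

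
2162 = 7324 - 5162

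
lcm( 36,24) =72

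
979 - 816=163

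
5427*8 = 43416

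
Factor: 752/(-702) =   -  376/351  =  -  2^3*3^( - 3 )*13^ ( - 1) * 47^1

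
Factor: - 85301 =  - 197^1*433^1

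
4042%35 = 17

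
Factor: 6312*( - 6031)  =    -  38067672 = - 2^3* 3^1*37^1*163^1*263^1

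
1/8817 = 1/8817 =0.00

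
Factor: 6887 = 71^1*97^1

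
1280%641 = 639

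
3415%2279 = 1136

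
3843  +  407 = 4250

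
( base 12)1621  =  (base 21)5jd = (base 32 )2HP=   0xa39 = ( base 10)2617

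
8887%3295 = 2297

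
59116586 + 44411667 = 103528253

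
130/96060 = 13/9606 = 0.00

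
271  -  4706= - 4435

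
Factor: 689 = 13^1*53^1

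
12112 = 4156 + 7956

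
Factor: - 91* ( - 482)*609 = 2^1 * 3^1*7^2*13^1* 29^1*241^1 = 26711958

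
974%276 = 146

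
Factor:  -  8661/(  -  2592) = 2^( - 5)*3^( -3)*2887^1 =2887/864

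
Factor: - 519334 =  - 2^1*259667^1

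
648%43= 3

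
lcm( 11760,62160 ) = 435120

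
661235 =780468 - 119233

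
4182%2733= 1449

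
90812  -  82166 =8646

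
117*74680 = 8737560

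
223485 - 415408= - 191923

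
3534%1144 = 102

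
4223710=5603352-1379642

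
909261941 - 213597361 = 695664580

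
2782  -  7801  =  -5019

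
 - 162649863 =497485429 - 660135292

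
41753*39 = 1628367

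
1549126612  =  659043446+890083166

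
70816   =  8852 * 8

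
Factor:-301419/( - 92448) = 2^(-5)*3^( -1 )*313^1 = 313/96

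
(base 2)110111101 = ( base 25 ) hk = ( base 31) EB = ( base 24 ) id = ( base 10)445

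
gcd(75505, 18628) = 1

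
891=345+546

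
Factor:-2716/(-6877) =2^2 *7^1*13^( - 1)*23^ (- 2)*97^1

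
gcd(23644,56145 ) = 1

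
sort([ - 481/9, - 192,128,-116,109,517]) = [ - 192, - 116,  -  481/9,  109,128, 517]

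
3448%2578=870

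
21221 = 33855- 12634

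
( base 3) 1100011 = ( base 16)3D0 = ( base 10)976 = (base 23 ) 1ja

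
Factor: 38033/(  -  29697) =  - 73/57 = - 3^ ( - 1 )*19^( - 1)* 73^1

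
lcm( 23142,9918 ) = 69426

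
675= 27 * 25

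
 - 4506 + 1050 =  - 3456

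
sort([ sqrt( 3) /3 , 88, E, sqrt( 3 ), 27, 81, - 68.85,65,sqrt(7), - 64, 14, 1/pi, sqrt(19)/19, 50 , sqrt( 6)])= [ - 68.85, - 64,sqrt( 19) /19  ,  1/pi, sqrt(3)/3, sqrt (3 ),sqrt( 6 ),sqrt (7),E,14,27, 50,65, 81,88 ] 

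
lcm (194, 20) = 1940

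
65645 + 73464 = 139109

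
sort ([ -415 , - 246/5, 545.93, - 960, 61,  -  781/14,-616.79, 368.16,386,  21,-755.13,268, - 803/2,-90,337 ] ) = [-960, -755.13 , - 616.79, - 415, - 803/2, - 90, -781/14,-246/5,21  ,  61, 268 , 337, 368.16, 386, 545.93 ] 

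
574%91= 28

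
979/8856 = 979/8856=0.11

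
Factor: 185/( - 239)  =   - 5^1*37^1*239^( - 1 )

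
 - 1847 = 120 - 1967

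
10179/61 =166 + 53/61 = 166.87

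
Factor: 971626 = 2^1 * 109^1 * 4457^1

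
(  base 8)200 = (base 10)128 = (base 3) 11202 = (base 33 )3t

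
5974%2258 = 1458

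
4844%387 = 200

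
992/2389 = 992/2389 = 0.42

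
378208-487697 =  - 109489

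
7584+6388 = 13972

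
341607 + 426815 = 768422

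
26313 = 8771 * 3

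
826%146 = 96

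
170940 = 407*420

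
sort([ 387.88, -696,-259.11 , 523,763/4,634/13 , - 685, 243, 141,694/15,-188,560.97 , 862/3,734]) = [ - 696, - 685 , - 259.11,-188 , 694/15 , 634/13,141, 763/4 , 243, 862/3,387.88, 523, 560.97 , 734]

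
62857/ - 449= - 140+3/449 =-139.99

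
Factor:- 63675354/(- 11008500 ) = 10612559/1834750 = 2^( -1 )*5^( - 3)*41^(-1)*179^(  -  1 ) * 10612559^1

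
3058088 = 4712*649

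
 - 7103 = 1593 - 8696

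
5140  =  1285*4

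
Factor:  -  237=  - 3^1 * 79^1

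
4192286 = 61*68726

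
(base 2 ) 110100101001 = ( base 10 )3369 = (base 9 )4553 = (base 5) 101434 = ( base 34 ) 2V3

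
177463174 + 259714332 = 437177506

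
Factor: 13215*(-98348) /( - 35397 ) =2^2*3^(  -  3)*5^1*19^ ( - 1 )*881^1*1069^1= 18835780/513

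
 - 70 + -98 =- 168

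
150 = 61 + 89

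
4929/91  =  4929/91= 54.16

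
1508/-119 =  - 1508/119 = - 12.67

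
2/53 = 2/53 = 0.04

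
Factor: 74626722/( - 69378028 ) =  - 2^( - 1)*3^2 * 23^( - 1) * 107^1*38747^1*754109^( - 1) = -37313361/34689014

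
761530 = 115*6622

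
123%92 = 31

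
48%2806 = 48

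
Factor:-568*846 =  - 480528 = - 2^4*3^2*47^1*71^1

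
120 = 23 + 97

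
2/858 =1/429= 0.00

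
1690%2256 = 1690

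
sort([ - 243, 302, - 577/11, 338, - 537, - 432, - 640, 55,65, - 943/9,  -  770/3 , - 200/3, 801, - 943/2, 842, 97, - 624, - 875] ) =[-875, - 640, - 624, - 537, -943/2, - 432, - 770/3, - 243, -943/9 , - 200/3, - 577/11, 55, 65, 97, 302,338,  801, 842]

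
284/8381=284/8381 = 0.03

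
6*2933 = 17598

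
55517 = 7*7931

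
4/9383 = 4/9383=0.00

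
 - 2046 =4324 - 6370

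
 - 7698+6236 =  - 1462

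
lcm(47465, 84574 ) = 4651570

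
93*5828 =542004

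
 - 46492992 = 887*( - 52416)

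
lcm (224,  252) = 2016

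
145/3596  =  5/124 = 0.04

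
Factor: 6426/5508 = 7/6 = 2^ ( - 1)*3^(-1)*7^1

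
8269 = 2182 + 6087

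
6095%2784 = 527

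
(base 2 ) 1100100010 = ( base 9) 1081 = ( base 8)1442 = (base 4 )30202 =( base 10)802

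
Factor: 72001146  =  2^1*3^1 * 7^1 * 19^1*90227^1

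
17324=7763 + 9561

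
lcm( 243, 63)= 1701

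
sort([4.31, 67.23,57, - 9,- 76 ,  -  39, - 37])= [-76,  -  39, - 37, - 9, 4.31, 57,67.23] 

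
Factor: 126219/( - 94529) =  - 3^1*42073^1*94529^( - 1) 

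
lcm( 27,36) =108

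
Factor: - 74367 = -3^2*8263^1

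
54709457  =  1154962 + 53554495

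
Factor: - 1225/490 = -2^(  -  1)*5^1=- 5/2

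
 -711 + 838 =127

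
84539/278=304 + 27/278 = 304.10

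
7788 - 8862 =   -  1074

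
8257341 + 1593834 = 9851175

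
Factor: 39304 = 2^3 * 17^3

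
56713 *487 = 27619231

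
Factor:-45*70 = -2^1 * 3^2*5^2*7^1= - 3150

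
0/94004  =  0 = 0.00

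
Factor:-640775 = - 5^2  *19^2*71^1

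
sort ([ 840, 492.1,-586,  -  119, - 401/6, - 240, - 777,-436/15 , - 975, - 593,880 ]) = [ - 975, - 777, - 593, - 586, - 240, - 119, - 401/6,-436/15, 492.1, 840, 880] 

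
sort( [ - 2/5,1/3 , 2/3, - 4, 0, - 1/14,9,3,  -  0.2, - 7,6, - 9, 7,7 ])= [ - 9, - 7, - 4, - 2/5, - 0.2  , - 1/14,0,1/3,2/3,3,6 , 7, 7,9]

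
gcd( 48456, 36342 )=12114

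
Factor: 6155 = 5^1*1231^1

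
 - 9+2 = -7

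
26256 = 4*6564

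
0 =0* 7993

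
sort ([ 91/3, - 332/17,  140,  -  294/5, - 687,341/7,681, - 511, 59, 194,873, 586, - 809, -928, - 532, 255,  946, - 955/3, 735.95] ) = [ - 928  , - 809, - 687, - 532,  -  511,-955/3, - 294/5,-332/17, 91/3,341/7,59, 140,194,255, 586,681 , 735.95,873, 946]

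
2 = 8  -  6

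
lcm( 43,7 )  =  301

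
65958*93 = 6134094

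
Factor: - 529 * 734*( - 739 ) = 286943354 =2^1 * 23^2*367^1*  739^1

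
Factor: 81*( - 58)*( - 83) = 389934 = 2^1*3^4 * 29^1*83^1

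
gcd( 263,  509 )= 1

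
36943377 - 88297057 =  - 51353680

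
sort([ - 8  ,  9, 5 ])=[ - 8,5, 9] 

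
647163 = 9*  71907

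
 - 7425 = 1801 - 9226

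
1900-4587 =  - 2687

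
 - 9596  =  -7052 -2544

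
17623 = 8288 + 9335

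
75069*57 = 4278933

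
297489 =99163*3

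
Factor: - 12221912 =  - 2^3*17^1*89867^1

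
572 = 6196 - 5624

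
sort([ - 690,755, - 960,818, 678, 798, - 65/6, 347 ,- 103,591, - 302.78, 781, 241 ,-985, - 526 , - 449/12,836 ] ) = [ - 985, - 960, - 690, - 526, - 302.78 , - 103, - 449/12, - 65/6, 241,347, 591, 678,755,781, 798,818,  836] 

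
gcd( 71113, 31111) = 1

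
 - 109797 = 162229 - 272026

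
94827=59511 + 35316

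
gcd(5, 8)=1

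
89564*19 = 1701716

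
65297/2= 32648+1/2 = 32648.50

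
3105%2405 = 700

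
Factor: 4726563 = 3^1*1575521^1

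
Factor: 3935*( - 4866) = -19147710 =- 2^1*3^1*5^1*787^1 * 811^1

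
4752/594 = 8   =  8.00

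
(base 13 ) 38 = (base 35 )1c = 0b101111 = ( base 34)1D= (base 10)47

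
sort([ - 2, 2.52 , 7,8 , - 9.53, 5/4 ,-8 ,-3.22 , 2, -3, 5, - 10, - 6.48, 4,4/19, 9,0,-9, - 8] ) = [ - 10,  -  9.53,-9,-8, - 8 , -6.48,  -  3.22, - 3, - 2, 0,4/19 , 5/4,2,2.52 , 4, 5, 7,8,9]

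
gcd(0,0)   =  0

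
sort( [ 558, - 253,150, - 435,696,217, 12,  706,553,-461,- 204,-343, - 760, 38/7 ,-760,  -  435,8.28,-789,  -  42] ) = [ - 789, -760, - 760, - 461, - 435, - 435,-343, - 253,-204, - 42,38/7, 8.28, 12,  150, 217,553, 558 , 696,706]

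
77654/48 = 1617+19/24 = 1617.79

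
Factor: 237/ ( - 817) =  - 3^1*19^(  -  1 ) * 43^( - 1 ) *79^1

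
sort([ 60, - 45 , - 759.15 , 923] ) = [ - 759.15,  -  45,60, 923]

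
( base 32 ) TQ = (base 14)4c2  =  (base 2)1110111010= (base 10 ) 954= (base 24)1fi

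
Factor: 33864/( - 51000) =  -5^(-3)*83^1 = - 83/125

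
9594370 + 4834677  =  14429047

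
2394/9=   266 = 266.00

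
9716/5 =9716/5 = 1943.20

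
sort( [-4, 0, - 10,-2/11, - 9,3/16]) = [-10, - 9, - 4,-2/11, 0, 3/16] 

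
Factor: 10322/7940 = 2^( - 1)*5^( - 1) * 13^1 = 13/10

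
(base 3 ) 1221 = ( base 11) 48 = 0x34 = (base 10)52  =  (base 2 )110100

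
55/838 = 55/838 = 0.07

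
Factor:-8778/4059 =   -  266/123 = -2^1 * 3^( - 1 )*7^1*19^1*41^( - 1 )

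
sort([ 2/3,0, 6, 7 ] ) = [0, 2/3,6, 7]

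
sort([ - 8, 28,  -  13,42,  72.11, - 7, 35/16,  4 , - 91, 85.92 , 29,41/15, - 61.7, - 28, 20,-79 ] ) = [- 91, - 79 ,  -  61.7, - 28, - 13, - 8, - 7 , 35/16 , 41/15, 4, 20,28, 29,42, 72.11, 85.92]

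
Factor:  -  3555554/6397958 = -7^(-1 ) * 83^1*107^(-1)*4271^( - 1)*21419^1 = -  1777777/3198979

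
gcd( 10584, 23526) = 18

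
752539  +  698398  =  1450937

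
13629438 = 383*35586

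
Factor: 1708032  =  2^12 *3^1*139^1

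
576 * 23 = 13248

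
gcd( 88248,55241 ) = 1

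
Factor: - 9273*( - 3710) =2^1*3^1 * 5^1 * 7^1  *11^1 * 53^1*281^1 = 34402830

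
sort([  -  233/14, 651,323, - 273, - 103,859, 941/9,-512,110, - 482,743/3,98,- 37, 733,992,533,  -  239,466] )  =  [ - 512,-482,-273, - 239, - 103, - 37, - 233/14, 98,941/9,110, 743/3, 323, 466,533,651, 733,859,992]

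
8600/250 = 34 + 2/5 = 34.40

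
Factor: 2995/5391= 3^(- 2)*5^1 =5/9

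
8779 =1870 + 6909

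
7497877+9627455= 17125332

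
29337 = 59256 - 29919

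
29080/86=14540/43 = 338.14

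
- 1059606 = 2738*( - 387)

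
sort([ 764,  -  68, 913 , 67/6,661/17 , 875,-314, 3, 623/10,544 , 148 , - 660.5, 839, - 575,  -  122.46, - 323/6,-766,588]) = [ - 766, - 660.5, - 575, - 314, - 122.46, - 68, - 323/6, 3, 67/6,  661/17,623/10,148, 544, 588, 764,839,875, 913]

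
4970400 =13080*380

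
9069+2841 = 11910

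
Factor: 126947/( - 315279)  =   - 3^( - 3)*37^1*47^1*73^1*11677^ ( - 1 ) 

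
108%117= 108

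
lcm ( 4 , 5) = 20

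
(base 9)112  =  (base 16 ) 5c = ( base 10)92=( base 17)57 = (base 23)40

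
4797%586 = 109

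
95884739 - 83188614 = 12696125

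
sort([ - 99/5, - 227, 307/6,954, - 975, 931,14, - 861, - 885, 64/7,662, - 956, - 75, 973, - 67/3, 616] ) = [-975, - 956 , -885,-861, - 227, - 75 ,  -  67/3, - 99/5,64/7,14,307/6,616,662,  931,954,973 ]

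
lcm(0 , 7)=0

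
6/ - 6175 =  -1 + 6169/6175 = - 0.00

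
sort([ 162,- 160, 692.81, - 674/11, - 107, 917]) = [-160, - 107, - 674/11,  162, 692.81,917] 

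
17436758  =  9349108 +8087650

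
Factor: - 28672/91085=-2^12*5^( - 1)*7^1*18217^( - 1 )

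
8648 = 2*4324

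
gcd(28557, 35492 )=19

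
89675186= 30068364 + 59606822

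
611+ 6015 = 6626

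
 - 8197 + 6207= - 1990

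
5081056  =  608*8357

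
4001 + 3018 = 7019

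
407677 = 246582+161095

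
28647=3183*9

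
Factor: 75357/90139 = 3^3 * 7^( - 1)*79^( - 1)*163^( - 1)*2791^1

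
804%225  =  129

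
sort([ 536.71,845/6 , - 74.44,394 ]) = [-74.44, 845/6, 394,536.71] 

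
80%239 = 80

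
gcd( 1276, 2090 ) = 22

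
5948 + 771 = 6719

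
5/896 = 5/896 = 0.01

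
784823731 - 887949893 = -103126162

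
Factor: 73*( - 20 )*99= - 144540 = - 2^2*3^2* 5^1*11^1 *73^1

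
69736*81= 5648616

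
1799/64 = 28 + 7/64= 28.11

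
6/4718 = 3/2359  =  0.00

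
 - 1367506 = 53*( - 25802 )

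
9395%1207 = 946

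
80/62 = 40/31= 1.29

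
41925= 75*559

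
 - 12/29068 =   -  1 + 7264/7267 = -0.00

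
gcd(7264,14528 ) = 7264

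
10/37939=10/37939= 0.00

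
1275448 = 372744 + 902704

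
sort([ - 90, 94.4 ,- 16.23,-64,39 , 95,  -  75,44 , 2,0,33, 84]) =[- 90 ,  -  75,- 64, - 16.23, 0, 2, 33,39,44,84, 94.4, 95]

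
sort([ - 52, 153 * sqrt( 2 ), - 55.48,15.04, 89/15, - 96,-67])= [  -  96 ,-67,- 55.48,  -  52,89/15, 15.04,  153*sqrt(2)] 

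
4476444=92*48657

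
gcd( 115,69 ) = 23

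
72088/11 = 6553+ 5/11 = 6553.45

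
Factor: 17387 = 17387^1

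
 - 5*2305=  - 11525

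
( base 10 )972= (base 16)3CC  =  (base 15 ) 44C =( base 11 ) 804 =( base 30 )12c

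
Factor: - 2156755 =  - 5^1*83^1*5197^1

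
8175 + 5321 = 13496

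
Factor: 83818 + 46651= 130469^1 = 130469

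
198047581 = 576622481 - 378574900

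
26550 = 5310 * 5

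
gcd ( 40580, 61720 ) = 20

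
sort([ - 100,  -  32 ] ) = [-100,- 32] 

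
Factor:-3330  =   - 2^1*3^2*5^1*37^1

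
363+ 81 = 444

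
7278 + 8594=15872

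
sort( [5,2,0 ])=[ 0,2,5 ] 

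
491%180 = 131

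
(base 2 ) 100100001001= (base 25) 3hd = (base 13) 108c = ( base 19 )67E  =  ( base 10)2313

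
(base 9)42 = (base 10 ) 38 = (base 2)100110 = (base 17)24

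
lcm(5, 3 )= 15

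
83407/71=1174 + 53/71 = 1174.75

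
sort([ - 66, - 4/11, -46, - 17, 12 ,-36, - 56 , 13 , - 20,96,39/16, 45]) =[ - 66, - 56, - 46, - 36, - 20, - 17,-4/11,  39/16,12,  13,45,  96]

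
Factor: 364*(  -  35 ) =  - 12740 = -2^2*5^1*7^2*13^1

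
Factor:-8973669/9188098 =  - 2^( - 1)*3^1*103^1*113^1*257^1 * 4594049^( - 1)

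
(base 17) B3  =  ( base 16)BE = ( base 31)64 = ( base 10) 190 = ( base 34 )5K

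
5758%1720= 598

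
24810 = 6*4135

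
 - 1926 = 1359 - 3285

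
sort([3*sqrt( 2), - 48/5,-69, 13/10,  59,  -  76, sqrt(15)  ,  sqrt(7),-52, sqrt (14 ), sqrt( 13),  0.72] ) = [ - 76,-69,-52,-48/5,0.72,13/10, sqrt(7 ),sqrt(13),  sqrt(14),sqrt(15), 3*sqrt( 2),  59 ] 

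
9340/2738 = 3 + 563/1369 = 3.41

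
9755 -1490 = 8265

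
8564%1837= 1216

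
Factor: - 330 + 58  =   - 2^4*17^1  =  -272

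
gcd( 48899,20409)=1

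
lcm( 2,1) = 2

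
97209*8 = 777672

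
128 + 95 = 223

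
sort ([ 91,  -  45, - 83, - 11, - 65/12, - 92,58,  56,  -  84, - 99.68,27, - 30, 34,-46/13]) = [-99.68,-92,-84 , - 83,-45 , - 30,-11,-65/12,-46/13, 27 , 34 , 56,58, 91]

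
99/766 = 99/766  =  0.13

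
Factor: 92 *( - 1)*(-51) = 4692 = 2^2*3^1*17^1 *23^1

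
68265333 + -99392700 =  - 31127367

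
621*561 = 348381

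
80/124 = 20/31 =0.65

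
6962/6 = 1160+1/3 = 1160.33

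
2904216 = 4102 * 708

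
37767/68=555+27/68 = 555.40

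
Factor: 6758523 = 3^2*277^1*2711^1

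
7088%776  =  104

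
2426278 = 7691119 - 5264841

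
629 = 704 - 75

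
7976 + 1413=9389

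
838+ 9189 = 10027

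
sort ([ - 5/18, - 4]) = [ - 4,  -  5/18 ] 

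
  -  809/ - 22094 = 809/22094 = 0.04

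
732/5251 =732/5251 = 0.14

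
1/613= 1/613 = 0.00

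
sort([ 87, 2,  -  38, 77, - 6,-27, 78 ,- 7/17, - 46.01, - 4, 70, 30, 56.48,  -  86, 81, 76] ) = [-86,- 46.01,  -  38,-27 , - 6, - 4,-7/17, 2,  30, 56.48, 70,76,77, 78, 81, 87]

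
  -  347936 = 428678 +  - 776614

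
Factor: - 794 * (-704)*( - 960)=-536616960 = - 2^13*3^1 * 5^1*11^1*397^1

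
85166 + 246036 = 331202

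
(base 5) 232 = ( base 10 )67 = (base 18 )3d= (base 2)1000011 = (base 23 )2l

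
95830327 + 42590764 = 138421091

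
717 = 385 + 332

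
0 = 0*4546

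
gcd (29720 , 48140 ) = 20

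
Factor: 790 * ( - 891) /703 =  - 703890/703 = - 2^1*3^4*5^1*11^1* 19^ ( - 1)*37^( -1 )*79^1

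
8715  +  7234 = 15949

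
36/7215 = 12/2405 = 0.00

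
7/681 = 7/681=0.01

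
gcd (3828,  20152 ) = 44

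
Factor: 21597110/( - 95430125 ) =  - 2^1*5^( - 2)*7^( - 1) *19^1*197^1 * 577^1*109063^( - 1 ) = -4319422/19086025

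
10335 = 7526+2809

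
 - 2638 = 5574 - 8212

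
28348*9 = 255132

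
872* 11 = 9592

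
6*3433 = 20598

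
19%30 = 19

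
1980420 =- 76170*( - 26)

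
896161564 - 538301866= 357859698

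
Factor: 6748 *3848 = 25966304 = 2^5*7^1*13^1*37^1*241^1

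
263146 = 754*349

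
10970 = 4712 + 6258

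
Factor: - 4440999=-3^1*37^1*40009^1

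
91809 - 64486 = 27323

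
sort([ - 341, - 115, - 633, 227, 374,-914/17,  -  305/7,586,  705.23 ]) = [-633, - 341,  -  115, - 914/17, - 305/7 , 227,374 , 586 , 705.23]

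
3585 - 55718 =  - 52133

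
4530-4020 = 510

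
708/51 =13 + 15/17 = 13.88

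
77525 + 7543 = 85068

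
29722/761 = 39 + 43/761 = 39.06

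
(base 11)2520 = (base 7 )12406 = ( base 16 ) CD9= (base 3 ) 11111211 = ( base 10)3289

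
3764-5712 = -1948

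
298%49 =4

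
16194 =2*8097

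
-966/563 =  - 966/563= -1.72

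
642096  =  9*71344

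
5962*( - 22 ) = -131164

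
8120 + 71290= 79410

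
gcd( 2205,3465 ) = 315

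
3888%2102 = 1786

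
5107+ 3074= 8181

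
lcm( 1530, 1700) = 15300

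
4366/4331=4366/4331  =  1.01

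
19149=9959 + 9190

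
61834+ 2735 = 64569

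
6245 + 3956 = 10201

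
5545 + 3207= 8752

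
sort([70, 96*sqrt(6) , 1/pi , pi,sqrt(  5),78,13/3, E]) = [ 1/pi,sqrt(5 ),E, pi, 13/3,70 , 78, 96*sqrt(6) ] 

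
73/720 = 73/720=0.10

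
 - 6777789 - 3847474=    - 10625263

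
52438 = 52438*1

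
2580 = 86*30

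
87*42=3654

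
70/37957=70/37957 =0.00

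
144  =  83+61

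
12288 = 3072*4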